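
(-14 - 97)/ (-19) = 111/ 19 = 5.84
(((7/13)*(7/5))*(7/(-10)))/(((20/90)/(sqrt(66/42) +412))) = -317961/325-441*sqrt(77)/1300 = -981.32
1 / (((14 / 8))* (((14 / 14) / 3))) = 1.71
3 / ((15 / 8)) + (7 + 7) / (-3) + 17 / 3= 13 / 5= 2.60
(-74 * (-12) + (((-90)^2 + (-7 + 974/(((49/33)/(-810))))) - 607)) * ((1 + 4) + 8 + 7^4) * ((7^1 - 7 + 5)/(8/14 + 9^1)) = -659467071.60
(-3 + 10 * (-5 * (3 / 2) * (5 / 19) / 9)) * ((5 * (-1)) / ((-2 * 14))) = -370 / 399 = -0.93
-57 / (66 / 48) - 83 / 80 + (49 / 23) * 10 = -428839 / 20240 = -21.19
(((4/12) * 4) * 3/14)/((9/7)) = 2/9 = 0.22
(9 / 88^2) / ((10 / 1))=9 / 77440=0.00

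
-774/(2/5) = -1935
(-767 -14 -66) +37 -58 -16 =-884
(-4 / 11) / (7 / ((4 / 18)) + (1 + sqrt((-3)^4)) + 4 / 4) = -8 / 935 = -0.01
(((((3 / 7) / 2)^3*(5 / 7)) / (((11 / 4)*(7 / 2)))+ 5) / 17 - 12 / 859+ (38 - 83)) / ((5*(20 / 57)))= -6881763878511 / 269975883100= -25.49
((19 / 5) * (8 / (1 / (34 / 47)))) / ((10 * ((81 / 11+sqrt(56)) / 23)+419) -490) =-22427616112 / 68983735115 -57530176 * sqrt(14) / 13796747023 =-0.34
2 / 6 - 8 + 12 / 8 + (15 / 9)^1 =-9 / 2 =-4.50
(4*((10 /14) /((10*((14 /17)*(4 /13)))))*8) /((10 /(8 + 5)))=11.73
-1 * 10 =-10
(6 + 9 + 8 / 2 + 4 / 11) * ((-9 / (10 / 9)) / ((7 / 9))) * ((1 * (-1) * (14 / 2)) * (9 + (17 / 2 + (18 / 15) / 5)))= 137730699 / 5500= 25041.95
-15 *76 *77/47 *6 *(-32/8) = 2106720/47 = 44823.83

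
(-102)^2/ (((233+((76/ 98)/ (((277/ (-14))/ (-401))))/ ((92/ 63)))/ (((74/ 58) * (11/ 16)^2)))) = 74188237167/ 2882393984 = 25.74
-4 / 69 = -0.06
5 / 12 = 0.42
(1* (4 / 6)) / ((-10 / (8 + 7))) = -1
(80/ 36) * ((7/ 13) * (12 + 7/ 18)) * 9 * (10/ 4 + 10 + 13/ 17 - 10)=288785/ 663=435.57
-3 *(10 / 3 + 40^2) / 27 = -4810 / 27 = -178.15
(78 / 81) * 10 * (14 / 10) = 364 / 27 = 13.48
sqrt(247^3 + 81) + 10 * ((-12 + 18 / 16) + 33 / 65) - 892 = -51775 / 52 + 2 * sqrt(3767326) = 2886.25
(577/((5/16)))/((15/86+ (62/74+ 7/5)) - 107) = -29376224/1663991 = -17.65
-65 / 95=-13 / 19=-0.68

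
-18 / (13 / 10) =-180 / 13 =-13.85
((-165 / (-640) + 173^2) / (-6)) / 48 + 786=25144159 / 36864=682.08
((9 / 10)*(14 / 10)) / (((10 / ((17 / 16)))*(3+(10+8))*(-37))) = -51 / 296000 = -0.00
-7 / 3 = -2.33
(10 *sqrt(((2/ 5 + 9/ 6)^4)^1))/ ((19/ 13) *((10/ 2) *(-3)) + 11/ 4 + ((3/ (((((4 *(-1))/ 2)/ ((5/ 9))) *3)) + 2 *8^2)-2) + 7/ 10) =84474/ 250963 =0.34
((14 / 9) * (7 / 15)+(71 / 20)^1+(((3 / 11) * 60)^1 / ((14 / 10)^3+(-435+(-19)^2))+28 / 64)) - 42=-2646523201 / 70543440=-37.52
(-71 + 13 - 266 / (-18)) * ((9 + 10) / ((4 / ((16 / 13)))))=-29564 / 117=-252.68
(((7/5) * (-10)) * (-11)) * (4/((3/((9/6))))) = 308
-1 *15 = -15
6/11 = 0.55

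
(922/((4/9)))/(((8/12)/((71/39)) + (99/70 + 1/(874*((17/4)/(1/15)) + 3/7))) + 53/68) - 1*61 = 252862887582209/337429806841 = 749.38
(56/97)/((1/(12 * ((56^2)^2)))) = 6608781312/97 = 68131766.10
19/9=2.11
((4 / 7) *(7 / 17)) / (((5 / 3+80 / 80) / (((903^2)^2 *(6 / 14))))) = 854860933647 / 34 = 25142968636.68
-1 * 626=-626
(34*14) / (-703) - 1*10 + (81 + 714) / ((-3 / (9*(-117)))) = 196161129 / 703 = 279034.32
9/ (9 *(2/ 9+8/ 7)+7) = 7/ 15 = 0.47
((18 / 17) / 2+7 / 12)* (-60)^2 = 68100 / 17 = 4005.88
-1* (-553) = 553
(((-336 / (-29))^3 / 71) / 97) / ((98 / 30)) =11612160 / 167967043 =0.07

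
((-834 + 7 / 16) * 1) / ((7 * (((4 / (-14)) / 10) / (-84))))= -350096.25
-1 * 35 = -35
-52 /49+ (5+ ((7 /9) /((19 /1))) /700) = 3300349 /837900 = 3.94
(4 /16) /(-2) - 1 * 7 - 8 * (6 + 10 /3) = -1963 /24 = -81.79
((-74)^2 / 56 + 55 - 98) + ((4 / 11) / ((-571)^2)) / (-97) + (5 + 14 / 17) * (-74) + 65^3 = 22706928866729123 / 82796807786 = 274248.84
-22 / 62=-11 / 31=-0.35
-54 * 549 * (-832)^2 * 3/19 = -61565018112/19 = -3240264111.16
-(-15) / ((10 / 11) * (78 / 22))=121 / 26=4.65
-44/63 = -0.70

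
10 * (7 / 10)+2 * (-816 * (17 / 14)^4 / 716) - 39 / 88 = 60561359 / 37820552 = 1.60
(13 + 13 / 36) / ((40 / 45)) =481 / 32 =15.03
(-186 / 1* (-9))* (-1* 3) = -5022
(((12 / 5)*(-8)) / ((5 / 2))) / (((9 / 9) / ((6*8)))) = -9216 / 25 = -368.64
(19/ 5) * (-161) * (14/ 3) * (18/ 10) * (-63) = 323764.56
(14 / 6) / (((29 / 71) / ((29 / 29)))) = 497 / 87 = 5.71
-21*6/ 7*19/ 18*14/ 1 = -266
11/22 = 1/2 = 0.50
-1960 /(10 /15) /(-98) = 30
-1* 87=-87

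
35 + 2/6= 106/3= 35.33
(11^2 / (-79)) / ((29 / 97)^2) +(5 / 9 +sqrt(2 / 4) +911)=sqrt(2) / 2 +534819155 / 597951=895.13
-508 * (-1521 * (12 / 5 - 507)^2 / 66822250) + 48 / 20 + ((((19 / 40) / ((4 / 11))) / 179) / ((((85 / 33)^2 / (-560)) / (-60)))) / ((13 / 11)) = 1672747337945128308 / 561727044896875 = 2977.87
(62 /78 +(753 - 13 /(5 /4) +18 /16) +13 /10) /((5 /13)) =1163479 /600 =1939.13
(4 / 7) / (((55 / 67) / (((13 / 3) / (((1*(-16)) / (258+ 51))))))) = -89713 / 1540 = -58.26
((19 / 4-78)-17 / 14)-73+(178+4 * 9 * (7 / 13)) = 49.92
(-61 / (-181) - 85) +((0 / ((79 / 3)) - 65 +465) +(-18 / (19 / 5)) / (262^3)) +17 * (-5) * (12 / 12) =7123112294811 / 30924739796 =230.34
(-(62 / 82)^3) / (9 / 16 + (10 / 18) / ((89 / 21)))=-127267152 / 204212923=-0.62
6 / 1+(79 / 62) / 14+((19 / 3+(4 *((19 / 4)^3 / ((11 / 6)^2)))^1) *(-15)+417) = -83237831 / 52514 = -1585.06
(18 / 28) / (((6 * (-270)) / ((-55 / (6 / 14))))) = 0.05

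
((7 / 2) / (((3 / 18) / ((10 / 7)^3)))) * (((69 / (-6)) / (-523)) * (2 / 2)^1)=34500 / 25627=1.35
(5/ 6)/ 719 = 5/ 4314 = 0.00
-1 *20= -20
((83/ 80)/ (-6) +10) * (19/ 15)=89623/ 7200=12.45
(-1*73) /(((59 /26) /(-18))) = 579.05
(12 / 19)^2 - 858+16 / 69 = -21356210 / 24909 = -857.37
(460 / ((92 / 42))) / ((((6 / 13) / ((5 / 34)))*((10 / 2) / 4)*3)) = 910 / 51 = 17.84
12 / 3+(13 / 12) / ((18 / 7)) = 955 / 216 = 4.42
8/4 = 2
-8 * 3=-24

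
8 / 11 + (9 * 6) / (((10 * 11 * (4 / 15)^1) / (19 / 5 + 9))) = 1336 / 55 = 24.29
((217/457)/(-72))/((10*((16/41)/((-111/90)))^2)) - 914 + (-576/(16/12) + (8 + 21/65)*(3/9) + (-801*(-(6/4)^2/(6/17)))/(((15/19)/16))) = 100668999182559731/985540608000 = 102145.97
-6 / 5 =-1.20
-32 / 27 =-1.19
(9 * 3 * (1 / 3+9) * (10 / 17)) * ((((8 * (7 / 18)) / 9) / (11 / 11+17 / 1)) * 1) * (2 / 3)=7840 / 4131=1.90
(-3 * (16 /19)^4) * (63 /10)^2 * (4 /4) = -195084288 /3258025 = -59.88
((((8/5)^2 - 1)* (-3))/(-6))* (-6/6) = -39/50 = -0.78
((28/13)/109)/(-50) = -14/35425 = -0.00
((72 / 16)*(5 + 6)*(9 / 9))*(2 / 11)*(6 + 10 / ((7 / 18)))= 1998 / 7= 285.43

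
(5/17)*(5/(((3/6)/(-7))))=-350/17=-20.59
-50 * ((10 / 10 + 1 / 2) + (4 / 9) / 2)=-775 / 9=-86.11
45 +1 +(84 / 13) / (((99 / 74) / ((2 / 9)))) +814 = 861.07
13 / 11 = 1.18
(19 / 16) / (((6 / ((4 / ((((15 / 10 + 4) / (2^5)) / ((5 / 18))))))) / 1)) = 380 / 297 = 1.28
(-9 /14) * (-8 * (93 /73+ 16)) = 45396 /511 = 88.84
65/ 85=13/ 17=0.76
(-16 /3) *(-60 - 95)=2480 /3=826.67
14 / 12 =7 / 6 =1.17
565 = 565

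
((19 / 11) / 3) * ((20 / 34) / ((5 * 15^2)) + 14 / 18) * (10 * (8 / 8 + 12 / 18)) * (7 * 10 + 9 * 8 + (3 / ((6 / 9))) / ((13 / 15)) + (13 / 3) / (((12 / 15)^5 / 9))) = 15419069449 / 7755264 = 1988.21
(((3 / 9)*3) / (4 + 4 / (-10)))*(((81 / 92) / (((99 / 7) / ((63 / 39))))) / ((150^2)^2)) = 49 / 888030000000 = 0.00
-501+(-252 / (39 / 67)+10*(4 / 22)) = -133291 / 143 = -932.10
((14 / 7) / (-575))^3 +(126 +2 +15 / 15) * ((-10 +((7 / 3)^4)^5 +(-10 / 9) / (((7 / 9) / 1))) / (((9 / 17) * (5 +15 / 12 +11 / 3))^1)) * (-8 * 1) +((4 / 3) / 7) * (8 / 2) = -146110218864957156695982235192 / 32480649758459109375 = -4498377340.09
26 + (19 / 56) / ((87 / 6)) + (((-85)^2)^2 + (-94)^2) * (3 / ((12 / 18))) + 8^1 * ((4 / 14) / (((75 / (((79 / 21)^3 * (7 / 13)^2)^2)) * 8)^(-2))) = 11273088671222346776226359905591625 / 47982306957719412545730092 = 234942615.02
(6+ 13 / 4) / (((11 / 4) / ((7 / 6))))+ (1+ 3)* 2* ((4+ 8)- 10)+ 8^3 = 35107 / 66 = 531.92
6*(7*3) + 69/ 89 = 11283/ 89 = 126.78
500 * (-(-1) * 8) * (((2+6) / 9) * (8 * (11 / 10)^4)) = 1874048 / 45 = 41645.51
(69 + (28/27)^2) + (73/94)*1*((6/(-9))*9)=2241344/34263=65.42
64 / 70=32 / 35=0.91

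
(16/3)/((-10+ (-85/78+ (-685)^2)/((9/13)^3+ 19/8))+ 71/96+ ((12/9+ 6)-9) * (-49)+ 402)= 4871680/158777267021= 0.00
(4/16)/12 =1/48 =0.02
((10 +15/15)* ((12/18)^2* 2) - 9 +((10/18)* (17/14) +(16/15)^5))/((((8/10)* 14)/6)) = 30120689/19845000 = 1.52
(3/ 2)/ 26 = 3/ 52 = 0.06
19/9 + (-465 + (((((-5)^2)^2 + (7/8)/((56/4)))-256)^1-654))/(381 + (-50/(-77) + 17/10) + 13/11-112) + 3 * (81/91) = 2.03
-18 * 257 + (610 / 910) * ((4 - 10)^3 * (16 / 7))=-3157578 / 637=-4956.95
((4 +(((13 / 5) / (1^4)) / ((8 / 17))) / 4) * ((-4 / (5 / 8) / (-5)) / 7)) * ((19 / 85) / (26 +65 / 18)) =1026 / 138125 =0.01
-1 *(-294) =294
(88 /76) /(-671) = -2 /1159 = -0.00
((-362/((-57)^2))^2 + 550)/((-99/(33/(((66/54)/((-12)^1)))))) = 23223726376/12901779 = 1800.04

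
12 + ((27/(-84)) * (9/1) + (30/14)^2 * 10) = 10785/196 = 55.03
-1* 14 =-14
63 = 63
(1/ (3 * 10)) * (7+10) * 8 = 68/ 15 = 4.53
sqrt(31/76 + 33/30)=sqrt(54435)/190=1.23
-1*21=-21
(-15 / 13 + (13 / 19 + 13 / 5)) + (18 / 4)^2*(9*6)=2706207 / 2470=1095.63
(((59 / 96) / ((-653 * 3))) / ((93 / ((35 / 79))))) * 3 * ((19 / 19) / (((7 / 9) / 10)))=-1475 / 25587152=-0.00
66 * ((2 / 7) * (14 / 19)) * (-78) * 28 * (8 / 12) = -384384 / 19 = -20230.74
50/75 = 2/3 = 0.67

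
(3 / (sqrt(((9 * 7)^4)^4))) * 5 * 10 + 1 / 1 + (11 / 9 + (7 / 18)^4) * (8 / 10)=660450162542195 / 330874373690028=2.00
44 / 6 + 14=64 / 3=21.33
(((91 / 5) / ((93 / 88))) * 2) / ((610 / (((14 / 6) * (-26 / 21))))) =-208208 / 1276425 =-0.16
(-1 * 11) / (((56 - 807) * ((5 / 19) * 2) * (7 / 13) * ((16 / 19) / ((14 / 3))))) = 51623 / 180240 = 0.29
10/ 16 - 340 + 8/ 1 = -2651/ 8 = -331.38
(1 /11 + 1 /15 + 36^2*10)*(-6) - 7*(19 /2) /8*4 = -17114723 /220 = -77794.20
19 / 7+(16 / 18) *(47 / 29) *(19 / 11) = 5.20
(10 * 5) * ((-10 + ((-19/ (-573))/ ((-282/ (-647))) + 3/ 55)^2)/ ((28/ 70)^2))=-19712023615171775/ 6318628565832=-3119.67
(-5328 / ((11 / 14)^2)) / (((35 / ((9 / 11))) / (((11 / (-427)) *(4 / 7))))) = 767232 / 258335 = 2.97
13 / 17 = 0.76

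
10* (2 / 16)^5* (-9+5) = -5 / 4096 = -0.00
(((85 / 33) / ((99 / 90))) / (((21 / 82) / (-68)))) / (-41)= 115600 / 7623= 15.16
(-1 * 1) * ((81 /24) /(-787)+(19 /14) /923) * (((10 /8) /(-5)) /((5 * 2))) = -22927 /325427648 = -0.00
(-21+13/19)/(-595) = 386/11305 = 0.03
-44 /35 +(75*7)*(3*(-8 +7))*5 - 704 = -300309 /35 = -8580.26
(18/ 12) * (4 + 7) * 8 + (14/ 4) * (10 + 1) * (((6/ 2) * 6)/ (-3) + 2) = -22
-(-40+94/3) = 8.67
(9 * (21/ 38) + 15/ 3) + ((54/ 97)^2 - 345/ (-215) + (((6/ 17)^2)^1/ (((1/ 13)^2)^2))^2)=16253531924293093711/ 1284077411426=12657750.83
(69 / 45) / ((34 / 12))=46 / 85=0.54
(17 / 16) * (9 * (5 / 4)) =765 / 64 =11.95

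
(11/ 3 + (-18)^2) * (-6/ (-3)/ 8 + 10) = 40303/ 12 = 3358.58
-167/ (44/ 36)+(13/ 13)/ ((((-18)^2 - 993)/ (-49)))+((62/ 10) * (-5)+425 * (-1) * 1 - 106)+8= -5081854/ 7359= -690.56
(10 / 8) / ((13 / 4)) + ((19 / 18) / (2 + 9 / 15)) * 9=105 / 26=4.04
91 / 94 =0.97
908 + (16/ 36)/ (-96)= 196127/ 216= 908.00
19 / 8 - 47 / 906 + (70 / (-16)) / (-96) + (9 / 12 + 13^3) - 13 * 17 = 229514437 / 115968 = 1979.12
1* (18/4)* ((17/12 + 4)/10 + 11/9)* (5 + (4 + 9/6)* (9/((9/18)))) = 1651/2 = 825.50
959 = 959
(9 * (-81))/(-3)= 243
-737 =-737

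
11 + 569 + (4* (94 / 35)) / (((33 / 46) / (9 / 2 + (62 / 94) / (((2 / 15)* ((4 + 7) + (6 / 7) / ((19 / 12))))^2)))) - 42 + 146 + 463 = 8843286059 / 7257173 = 1218.56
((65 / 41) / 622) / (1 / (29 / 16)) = 1885 / 408032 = 0.00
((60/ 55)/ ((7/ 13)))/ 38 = 0.05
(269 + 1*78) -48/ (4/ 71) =-505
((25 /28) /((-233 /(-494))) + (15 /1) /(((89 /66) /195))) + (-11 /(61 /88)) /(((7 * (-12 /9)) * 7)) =269159104349 /123965786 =2171.24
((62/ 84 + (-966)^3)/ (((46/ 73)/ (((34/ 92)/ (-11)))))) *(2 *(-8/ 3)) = -93968532908882/ 366597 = -256326519.06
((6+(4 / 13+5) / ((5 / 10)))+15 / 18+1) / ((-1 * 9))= -1439 / 702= -2.05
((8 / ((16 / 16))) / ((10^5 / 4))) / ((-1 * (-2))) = 1 / 6250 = 0.00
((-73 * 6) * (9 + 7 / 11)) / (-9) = 15476 / 33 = 468.97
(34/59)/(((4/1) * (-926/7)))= -119/109268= -0.00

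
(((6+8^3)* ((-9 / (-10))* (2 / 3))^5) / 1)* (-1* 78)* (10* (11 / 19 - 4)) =255272472 / 2375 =107483.15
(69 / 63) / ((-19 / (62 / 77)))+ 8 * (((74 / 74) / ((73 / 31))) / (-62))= -0.10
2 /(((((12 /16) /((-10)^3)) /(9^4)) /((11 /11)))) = -17496000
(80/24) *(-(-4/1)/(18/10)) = 200/27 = 7.41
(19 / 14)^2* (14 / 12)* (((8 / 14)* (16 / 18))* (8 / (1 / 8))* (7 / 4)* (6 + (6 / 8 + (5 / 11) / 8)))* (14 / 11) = 3459824 / 3267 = 1059.02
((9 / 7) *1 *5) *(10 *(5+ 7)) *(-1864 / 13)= -10065600 / 91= -110610.99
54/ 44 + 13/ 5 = 3.83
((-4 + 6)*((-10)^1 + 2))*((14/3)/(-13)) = 5.74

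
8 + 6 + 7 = 21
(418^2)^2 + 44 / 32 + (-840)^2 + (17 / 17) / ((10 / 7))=1221167271123 / 40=30529181778.08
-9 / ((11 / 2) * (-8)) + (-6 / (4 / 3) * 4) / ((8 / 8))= -783 / 44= -17.80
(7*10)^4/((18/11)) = 132055000/9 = 14672777.78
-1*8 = -8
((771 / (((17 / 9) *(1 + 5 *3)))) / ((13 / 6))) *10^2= 520425 / 442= 1177.43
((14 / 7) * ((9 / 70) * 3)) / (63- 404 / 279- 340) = -0.00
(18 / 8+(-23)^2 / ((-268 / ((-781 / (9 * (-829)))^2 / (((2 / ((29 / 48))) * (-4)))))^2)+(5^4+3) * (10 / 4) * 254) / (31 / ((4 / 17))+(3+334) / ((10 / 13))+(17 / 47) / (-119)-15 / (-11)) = 236817942499838467051768621961604935 / 339214993345642102522462112514048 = 698.14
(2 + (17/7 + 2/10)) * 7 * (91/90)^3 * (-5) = -753571/4500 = -167.46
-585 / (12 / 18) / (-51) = 585 / 34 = 17.21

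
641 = 641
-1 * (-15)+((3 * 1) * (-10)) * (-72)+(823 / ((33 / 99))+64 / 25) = 116164 / 25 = 4646.56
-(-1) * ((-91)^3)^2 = 567869252041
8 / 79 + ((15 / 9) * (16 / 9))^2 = 511432 / 57591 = 8.88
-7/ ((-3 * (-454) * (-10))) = 7/ 13620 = 0.00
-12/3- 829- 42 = -875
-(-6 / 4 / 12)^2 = -1 / 64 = -0.02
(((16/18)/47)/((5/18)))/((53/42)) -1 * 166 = -2066858/12455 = -165.95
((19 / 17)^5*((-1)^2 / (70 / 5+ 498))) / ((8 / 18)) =22284891 / 2907867136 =0.01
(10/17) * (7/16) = 35/136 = 0.26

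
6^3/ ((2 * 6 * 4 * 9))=1/ 2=0.50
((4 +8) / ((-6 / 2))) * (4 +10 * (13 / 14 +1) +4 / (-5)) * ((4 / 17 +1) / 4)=-2361 / 85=-27.78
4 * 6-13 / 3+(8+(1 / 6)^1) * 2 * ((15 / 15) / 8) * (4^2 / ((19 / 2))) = 439 / 19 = 23.11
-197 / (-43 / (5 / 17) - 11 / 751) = 739735 / 549036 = 1.35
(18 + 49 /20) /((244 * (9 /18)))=409 /2440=0.17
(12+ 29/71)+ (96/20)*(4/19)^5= 10908960991/879015145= 12.41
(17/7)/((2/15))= 255/14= 18.21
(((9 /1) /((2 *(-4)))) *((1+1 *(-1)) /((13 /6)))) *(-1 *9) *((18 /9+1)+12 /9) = 0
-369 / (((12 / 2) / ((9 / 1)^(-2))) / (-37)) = 1517 / 54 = 28.09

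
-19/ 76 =-1/ 4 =-0.25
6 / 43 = 0.14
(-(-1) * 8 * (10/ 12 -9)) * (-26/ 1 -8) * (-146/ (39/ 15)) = -4864720/ 39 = -124736.41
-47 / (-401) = 47 / 401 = 0.12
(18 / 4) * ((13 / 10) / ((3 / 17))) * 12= 1989 / 5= 397.80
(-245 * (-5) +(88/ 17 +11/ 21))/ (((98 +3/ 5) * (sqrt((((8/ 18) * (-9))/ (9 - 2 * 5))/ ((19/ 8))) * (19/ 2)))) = 549200 * sqrt(38)/ 3344019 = 1.01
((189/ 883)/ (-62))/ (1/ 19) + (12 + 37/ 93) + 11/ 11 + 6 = 3175091/ 164238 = 19.33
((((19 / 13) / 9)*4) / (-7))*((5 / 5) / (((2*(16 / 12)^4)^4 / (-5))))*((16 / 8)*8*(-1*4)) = -454382055 / 24427626496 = -0.02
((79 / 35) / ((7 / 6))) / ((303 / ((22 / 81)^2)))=76472 / 162351945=0.00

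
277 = 277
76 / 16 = 19 / 4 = 4.75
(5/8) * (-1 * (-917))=4585/8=573.12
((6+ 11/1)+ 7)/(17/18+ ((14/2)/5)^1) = 2160/211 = 10.24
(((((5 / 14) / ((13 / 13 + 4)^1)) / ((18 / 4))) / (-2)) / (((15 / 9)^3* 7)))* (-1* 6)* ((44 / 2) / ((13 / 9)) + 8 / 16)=3681 / 159250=0.02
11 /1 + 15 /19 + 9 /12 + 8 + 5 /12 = 2389 /114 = 20.96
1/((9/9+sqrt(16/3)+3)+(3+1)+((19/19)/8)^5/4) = 412317253632/3023663267843-68719476736 * sqrt(3)/3023663267843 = 0.10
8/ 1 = 8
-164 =-164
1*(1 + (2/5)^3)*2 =266/125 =2.13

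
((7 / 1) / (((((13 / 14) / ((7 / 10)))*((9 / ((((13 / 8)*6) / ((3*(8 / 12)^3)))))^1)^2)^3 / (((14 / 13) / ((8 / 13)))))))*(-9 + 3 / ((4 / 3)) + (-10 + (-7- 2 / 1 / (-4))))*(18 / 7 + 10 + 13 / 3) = -2903112781864659 / 429496729600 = -6759.34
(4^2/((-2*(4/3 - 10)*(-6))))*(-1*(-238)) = -476/13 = -36.62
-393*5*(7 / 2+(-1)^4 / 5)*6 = -43623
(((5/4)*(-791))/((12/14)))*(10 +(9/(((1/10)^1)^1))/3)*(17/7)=-336175/3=-112058.33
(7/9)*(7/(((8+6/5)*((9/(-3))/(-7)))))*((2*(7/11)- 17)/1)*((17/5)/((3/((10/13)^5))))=-50438150000/7608907449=-6.63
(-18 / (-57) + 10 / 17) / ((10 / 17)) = 146 / 95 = 1.54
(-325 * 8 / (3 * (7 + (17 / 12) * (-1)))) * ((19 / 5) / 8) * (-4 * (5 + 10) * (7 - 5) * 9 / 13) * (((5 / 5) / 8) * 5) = 256500 / 67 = 3828.36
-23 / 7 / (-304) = 0.01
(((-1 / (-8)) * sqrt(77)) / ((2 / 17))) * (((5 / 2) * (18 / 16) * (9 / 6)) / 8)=2295 * sqrt(77) / 4096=4.92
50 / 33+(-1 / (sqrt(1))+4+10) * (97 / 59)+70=180853 / 1947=92.89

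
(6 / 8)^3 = 27 / 64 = 0.42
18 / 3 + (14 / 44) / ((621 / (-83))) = 81391 / 13662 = 5.96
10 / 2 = 5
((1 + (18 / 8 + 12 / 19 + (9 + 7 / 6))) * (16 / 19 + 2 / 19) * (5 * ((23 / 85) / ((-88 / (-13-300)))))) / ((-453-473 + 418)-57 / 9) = -0.12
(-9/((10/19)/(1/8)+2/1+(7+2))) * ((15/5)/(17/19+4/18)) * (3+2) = -438615/55199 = -7.95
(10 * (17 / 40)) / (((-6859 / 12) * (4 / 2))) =-51 / 13718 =-0.00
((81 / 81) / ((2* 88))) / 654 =1 / 115104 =0.00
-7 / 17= -0.41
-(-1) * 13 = 13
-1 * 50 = -50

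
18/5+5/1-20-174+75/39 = -11926/65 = -183.48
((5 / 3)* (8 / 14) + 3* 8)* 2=1048 / 21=49.90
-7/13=-0.54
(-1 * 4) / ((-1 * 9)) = 4 / 9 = 0.44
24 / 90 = 4 / 15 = 0.27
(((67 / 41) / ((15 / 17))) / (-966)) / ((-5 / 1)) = 1139 / 2970450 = 0.00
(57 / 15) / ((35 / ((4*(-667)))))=-289.67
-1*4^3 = -64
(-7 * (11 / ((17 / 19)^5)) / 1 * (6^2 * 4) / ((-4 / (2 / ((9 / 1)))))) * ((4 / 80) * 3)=1143957738 / 7099285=161.14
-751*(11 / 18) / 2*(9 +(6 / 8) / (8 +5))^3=-95907558219 / 562432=-170522.94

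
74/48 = 37/24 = 1.54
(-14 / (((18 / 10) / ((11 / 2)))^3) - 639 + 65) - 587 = -4550101 / 2916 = -1560.39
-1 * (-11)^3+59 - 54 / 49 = 68056 / 49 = 1388.90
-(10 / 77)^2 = -100 / 5929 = -0.02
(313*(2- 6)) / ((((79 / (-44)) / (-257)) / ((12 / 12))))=-179210.33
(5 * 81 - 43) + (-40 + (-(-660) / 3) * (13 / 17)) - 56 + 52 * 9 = 15338 / 17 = 902.24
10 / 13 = 0.77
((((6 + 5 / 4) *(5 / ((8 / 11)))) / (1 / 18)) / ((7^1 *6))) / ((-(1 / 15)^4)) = -242240625 / 224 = -1081431.36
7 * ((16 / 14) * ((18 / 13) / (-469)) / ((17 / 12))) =-1728 / 103649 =-0.02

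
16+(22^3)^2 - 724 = 113379196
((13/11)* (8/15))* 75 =520/11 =47.27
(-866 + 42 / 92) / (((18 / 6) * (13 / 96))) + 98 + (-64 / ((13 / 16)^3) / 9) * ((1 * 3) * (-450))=801689078 / 50531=15865.29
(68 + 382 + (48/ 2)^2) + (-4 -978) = 44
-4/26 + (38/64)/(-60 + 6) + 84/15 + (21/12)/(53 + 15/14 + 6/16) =1872351733/342463680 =5.47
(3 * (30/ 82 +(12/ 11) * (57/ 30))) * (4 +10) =230958/ 2255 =102.42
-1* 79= -79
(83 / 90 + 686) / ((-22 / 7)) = -432761 / 1980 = -218.57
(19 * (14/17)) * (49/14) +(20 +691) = 13018/17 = 765.76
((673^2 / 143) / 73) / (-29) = -452929 / 302731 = -1.50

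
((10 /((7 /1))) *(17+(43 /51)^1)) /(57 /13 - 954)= -3380 /125919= -0.03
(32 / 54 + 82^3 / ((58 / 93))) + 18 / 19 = 13152630866 / 14877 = 884091.61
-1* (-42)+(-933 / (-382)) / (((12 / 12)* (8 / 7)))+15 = 59.14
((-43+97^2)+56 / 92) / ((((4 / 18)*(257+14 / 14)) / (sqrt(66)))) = 1327.23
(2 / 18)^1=1 / 9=0.11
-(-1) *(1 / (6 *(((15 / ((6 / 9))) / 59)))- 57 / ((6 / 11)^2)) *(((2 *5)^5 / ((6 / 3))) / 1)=-258047500 / 27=-9557314.81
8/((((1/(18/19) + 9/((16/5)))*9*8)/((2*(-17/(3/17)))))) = -5.53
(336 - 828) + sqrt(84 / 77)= -492 + 2 * sqrt(33) / 11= -490.96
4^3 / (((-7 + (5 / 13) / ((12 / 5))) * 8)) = -1248 / 1067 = -1.17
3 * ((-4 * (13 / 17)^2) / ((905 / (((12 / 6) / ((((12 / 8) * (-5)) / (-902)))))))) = -2439008 / 1307725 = -1.87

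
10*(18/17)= 10.59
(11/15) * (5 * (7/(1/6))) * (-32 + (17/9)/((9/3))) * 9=-130438/3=-43479.33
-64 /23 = -2.78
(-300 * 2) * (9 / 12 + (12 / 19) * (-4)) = 20250 / 19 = 1065.79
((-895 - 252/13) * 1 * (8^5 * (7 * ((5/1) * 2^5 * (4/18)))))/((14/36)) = -249288458240/13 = -19176035249.23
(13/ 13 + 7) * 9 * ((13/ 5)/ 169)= 72/ 65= 1.11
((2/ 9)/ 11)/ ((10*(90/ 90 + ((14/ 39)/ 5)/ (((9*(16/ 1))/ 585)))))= 8/ 5115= 0.00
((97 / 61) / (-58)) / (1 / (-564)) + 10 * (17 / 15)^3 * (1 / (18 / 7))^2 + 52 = 13475911453 / 193440150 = 69.66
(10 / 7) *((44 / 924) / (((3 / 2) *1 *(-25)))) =-4 / 2205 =-0.00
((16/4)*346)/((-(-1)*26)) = 692/13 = 53.23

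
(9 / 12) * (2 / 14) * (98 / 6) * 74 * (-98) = -12691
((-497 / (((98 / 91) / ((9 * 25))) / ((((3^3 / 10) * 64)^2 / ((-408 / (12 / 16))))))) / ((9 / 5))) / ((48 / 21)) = 23550345 / 17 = 1385314.41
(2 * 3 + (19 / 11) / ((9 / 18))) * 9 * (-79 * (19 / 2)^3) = -63397737 / 11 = -5763430.64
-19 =-19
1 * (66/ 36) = 11/ 6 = 1.83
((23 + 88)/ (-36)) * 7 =-259/ 12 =-21.58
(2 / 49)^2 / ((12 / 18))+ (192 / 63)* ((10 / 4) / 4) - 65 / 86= 713273 / 619458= 1.15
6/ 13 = 0.46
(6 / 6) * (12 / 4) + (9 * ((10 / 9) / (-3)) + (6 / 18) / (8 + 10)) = -17 / 54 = -0.31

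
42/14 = 3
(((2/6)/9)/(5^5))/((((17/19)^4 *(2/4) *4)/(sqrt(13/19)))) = 6859 *sqrt(247)/14094168750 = 0.00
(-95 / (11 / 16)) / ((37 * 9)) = -1520 / 3663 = -0.41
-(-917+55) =862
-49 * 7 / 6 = -343 / 6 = -57.17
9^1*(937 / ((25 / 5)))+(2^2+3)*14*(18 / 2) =12843 / 5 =2568.60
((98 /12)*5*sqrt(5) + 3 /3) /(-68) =-245*sqrt(5) /408-1 /68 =-1.36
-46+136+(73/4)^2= 6769/16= 423.06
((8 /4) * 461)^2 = 850084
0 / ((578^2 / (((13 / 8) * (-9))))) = 0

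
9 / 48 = 3 / 16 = 0.19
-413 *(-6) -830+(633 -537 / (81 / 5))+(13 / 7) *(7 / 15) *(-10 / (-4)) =121501 / 54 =2250.02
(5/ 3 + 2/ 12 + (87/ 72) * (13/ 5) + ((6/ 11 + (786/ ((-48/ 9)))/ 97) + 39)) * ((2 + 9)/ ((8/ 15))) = 688233/ 776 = 886.90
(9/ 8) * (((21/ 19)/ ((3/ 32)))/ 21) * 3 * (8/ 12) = 24/ 19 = 1.26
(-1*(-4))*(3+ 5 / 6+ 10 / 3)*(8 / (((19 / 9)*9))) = 688 / 57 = 12.07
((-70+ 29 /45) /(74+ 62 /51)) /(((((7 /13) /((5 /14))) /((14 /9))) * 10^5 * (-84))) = 689741 /6090033600000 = 0.00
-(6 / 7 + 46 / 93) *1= -880 / 651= -1.35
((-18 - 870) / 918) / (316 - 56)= -37 / 9945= -0.00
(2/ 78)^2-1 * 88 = -133847/ 1521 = -88.00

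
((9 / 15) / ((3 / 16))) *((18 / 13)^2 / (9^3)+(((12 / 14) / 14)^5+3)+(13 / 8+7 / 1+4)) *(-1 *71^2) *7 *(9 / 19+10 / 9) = -146760345394716807574 / 52478049991185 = -2796604.40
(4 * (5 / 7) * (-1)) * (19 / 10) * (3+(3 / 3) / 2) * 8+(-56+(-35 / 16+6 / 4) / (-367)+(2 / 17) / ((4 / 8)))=-20739717 / 99824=-207.76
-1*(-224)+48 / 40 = 1126 / 5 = 225.20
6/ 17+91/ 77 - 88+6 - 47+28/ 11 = -23360/ 187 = -124.92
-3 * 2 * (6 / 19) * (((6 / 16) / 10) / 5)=-27 / 1900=-0.01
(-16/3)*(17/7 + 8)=-55.62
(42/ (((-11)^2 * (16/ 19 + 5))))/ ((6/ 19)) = 2527/ 13431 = 0.19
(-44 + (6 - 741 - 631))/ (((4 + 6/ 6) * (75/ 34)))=-3196/ 25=-127.84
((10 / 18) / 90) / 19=0.00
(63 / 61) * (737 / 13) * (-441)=-20476071 / 793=-25821.02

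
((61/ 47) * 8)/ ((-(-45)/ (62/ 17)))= 30256/ 35955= 0.84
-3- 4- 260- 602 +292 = -577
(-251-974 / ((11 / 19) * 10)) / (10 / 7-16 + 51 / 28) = 30744 / 935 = 32.88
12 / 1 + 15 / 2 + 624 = 1287 / 2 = 643.50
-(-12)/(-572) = -3/143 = -0.02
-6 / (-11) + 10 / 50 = 41 / 55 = 0.75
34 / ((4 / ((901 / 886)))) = 15317 / 1772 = 8.64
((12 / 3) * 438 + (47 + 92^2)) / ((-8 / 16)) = -20526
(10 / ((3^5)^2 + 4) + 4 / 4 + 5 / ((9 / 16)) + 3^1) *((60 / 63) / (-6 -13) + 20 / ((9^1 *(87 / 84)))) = 498286312120 / 18449161101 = 27.01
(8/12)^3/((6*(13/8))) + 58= 61106/1053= 58.03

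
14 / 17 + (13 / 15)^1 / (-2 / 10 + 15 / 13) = 5477 / 3162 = 1.73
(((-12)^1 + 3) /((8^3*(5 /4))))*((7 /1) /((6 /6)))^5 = -151263 /640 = -236.35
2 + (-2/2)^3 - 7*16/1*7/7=-111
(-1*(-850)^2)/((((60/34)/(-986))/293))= 354838968500/3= 118279656166.67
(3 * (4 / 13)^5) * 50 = 153600 / 371293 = 0.41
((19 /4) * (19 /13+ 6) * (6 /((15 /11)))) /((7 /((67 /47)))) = 1358291 /42770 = 31.76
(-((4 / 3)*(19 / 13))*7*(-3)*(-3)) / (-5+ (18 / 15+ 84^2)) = -7980 / 458393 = -0.02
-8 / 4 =-2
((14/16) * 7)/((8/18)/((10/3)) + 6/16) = 735/61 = 12.05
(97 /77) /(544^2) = 0.00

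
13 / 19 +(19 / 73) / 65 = 62046 / 90155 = 0.69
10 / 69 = 0.14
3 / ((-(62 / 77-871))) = 77 / 22335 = 0.00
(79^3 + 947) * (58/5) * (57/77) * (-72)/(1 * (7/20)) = -470337902208/539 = -872612063.47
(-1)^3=-1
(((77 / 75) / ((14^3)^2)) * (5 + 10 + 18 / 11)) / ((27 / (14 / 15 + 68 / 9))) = 11651 / 16336404000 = 0.00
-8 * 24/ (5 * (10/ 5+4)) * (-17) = 544/ 5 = 108.80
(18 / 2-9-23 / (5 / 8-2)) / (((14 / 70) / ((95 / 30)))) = 8740 / 33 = 264.85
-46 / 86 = -0.53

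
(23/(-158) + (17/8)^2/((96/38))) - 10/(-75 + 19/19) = 15956497/8979456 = 1.78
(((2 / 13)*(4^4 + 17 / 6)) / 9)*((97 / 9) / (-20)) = -150641 / 63180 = -2.38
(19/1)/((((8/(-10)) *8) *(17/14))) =-665/272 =-2.44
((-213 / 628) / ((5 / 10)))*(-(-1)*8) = -852 / 157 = -5.43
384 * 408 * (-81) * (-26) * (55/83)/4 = 54660595.66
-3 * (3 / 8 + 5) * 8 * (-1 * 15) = 1935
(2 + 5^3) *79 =10033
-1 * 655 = -655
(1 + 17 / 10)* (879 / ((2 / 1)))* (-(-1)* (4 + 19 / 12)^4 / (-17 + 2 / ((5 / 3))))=-5904278453 / 80896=-72986.04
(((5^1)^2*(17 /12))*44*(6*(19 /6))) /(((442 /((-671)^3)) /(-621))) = 12567556685570.19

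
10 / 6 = 5 / 3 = 1.67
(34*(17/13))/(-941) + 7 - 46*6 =-3291255/12233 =-269.05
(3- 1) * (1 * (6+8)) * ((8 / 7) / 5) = 32 / 5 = 6.40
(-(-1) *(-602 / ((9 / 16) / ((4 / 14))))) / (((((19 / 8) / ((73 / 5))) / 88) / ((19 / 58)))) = -70715392 / 1305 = -54188.04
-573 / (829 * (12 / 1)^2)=-191 / 39792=-0.00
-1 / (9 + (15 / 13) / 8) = -104 / 951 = -0.11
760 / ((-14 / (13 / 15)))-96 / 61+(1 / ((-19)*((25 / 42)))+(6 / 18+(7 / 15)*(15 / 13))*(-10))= -454263626 / 7910175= -57.43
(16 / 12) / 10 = 2 / 15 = 0.13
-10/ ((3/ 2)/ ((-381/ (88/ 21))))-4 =13247/ 22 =602.14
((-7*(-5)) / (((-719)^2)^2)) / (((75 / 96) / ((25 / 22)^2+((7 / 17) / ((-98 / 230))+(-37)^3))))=-0.00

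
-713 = -713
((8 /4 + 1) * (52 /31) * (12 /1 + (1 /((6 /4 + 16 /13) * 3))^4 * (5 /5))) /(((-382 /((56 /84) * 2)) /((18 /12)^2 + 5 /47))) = -284501636438344 /572810978106207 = -0.50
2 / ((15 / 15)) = 2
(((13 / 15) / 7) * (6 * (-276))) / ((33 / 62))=-385.21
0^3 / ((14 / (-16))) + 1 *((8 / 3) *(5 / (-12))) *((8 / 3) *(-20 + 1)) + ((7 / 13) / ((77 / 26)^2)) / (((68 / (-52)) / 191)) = 18400348 / 388773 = 47.33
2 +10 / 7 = 24 / 7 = 3.43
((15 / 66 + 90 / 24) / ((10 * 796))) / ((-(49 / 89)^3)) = -3524845 / 1177296736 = -0.00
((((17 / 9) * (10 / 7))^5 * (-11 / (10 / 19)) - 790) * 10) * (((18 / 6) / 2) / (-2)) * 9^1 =9378814997425 / 36756909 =255157.88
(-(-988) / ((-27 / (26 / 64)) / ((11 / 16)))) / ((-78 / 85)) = 230945 / 20736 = 11.14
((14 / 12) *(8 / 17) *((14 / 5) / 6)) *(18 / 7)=0.66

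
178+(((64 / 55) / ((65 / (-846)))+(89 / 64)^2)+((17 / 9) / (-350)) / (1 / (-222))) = 51042123283 / 307507200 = 165.99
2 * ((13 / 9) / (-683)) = -26 / 6147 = -0.00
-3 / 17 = -0.18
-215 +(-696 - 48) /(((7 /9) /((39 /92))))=-99901 /161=-620.50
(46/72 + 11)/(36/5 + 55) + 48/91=728053/1018836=0.71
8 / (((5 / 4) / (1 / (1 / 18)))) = 576 / 5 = 115.20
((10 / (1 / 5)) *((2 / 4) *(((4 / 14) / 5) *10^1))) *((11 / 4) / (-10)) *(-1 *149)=8195 / 14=585.36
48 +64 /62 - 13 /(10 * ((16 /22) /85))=-51041 /496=-102.91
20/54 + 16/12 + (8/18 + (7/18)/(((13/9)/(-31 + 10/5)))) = -3973/702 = -5.66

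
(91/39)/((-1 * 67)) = -7/201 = -0.03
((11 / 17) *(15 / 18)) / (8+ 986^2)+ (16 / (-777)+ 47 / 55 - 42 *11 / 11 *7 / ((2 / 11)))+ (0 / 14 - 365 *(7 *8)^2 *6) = -9703812258718904141 / 1412602689960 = -6869456.17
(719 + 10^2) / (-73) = -819 / 73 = -11.22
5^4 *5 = 3125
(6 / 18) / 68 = 1 / 204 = 0.00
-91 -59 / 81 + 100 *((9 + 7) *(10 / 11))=1214270 / 891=1362.82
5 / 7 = 0.71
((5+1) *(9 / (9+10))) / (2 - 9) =-54 / 133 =-0.41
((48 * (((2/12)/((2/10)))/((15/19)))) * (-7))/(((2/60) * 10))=-1064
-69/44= -1.57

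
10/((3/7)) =70/3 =23.33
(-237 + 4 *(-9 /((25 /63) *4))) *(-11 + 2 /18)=212072 /75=2827.63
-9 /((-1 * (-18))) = -1 /2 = -0.50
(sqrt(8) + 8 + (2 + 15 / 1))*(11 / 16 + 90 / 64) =67*sqrt(2) / 16 + 1675 / 32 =58.27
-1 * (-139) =139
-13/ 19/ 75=-13/ 1425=-0.01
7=7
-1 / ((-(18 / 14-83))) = -7 / 572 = -0.01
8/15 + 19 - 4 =233/15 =15.53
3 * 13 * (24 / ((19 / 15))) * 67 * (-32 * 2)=-60203520 / 19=-3168606.32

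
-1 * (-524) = 524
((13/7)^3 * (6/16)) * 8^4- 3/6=6748841/686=9837.96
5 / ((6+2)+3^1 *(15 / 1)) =5 / 53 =0.09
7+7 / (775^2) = 4204382 / 600625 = 7.00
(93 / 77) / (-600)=-31 / 15400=-0.00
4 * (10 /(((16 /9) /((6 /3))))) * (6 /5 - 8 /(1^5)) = -306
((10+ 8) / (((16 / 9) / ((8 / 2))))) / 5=81 / 10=8.10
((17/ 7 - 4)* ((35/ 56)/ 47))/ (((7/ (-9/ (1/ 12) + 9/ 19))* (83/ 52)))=1460745/ 7263662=0.20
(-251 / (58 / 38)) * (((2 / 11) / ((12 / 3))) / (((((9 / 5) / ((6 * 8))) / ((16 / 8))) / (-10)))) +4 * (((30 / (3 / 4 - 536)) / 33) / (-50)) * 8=3986.63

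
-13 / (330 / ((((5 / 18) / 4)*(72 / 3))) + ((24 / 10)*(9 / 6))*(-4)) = -65 / 918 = -0.07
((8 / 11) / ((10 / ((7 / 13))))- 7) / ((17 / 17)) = -4977 / 715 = -6.96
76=76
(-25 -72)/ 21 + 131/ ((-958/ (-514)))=660544/ 10059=65.67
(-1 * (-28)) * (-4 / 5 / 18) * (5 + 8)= -728 / 45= -16.18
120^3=1728000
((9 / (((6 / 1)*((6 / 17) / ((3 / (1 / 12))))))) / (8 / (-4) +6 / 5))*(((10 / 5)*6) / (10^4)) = -459 / 2000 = -0.23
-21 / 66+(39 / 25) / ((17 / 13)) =8179 / 9350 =0.87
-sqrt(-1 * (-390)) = -sqrt(390) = -19.75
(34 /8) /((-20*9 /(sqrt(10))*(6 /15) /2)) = -17*sqrt(10) /144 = -0.37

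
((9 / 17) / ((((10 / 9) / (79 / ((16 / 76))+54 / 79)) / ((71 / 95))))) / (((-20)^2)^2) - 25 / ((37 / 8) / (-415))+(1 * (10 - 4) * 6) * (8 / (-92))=311321560835745659 / 138975788800000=2240.11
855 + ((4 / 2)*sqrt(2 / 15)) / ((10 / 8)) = 8*sqrt(30) / 75 + 855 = 855.58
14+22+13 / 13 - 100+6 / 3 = -61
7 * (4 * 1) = 28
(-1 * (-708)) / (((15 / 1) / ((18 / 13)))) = 4248 / 65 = 65.35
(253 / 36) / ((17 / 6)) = 253 / 102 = 2.48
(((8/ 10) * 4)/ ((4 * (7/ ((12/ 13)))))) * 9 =432/ 455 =0.95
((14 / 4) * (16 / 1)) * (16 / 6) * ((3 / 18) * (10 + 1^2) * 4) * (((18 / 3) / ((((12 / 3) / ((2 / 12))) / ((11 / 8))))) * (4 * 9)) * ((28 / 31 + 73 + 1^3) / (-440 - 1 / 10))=-11654720 / 5053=-2306.50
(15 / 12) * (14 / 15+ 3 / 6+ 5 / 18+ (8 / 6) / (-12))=2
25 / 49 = 0.51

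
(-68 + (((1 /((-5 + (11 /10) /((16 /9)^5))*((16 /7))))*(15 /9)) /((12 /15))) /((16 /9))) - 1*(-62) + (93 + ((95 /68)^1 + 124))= 747482298623 /3520989748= 212.29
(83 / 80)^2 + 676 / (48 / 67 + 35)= 306354177 / 15315200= 20.00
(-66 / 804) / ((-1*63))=11 / 8442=0.00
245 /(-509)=-245 /509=-0.48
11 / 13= 0.85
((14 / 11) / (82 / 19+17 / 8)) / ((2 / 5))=5320 / 10769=0.49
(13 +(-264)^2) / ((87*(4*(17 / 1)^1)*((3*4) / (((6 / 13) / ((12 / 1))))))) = 69709 / 1845792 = 0.04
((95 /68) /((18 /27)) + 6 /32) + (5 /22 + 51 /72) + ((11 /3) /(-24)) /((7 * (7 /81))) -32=-12769787 /439824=-29.03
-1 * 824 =-824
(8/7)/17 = 8/119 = 0.07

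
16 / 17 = 0.94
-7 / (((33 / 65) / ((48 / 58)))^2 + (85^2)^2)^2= -511813120000 / 199234611145124012933301121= -0.00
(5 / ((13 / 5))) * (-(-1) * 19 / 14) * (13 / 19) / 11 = 25 / 154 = 0.16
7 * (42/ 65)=294/ 65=4.52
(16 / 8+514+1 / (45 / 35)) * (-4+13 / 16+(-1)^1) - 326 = -358561 / 144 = -2490.01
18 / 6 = 3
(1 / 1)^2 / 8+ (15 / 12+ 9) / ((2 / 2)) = 83 / 8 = 10.38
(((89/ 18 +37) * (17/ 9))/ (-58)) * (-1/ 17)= 0.08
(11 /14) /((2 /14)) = 11 /2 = 5.50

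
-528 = -528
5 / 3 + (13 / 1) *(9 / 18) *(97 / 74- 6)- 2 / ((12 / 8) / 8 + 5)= -1076027 / 36852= -29.20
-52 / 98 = -26 / 49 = -0.53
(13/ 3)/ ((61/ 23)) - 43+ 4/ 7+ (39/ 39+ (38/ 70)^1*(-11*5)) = -69.65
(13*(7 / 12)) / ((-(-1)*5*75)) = 91 / 4500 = 0.02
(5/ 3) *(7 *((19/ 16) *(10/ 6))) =3325/ 144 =23.09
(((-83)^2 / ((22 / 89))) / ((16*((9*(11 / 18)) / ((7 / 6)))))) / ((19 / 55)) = 21459235 / 20064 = 1069.54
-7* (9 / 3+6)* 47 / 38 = -2961 / 38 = -77.92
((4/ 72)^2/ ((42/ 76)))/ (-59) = -19/ 200718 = -0.00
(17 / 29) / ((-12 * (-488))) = 17 / 169824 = 0.00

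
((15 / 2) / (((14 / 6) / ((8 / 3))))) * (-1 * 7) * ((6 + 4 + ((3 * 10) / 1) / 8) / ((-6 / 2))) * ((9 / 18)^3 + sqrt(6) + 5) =275 * sqrt(6) + 11275 / 8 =2082.98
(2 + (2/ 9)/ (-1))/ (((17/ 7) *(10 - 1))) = 112/ 1377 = 0.08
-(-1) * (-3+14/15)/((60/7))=-217/900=-0.24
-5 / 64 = -0.08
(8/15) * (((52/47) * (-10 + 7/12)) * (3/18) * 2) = -11752/6345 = -1.85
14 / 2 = 7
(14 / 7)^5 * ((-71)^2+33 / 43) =6937472 / 43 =161336.56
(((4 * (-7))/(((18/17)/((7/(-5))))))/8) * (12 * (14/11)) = 11662/165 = 70.68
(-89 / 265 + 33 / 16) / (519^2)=7321 / 1142090640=0.00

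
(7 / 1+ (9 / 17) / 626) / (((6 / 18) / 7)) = 1564563 / 10642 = 147.02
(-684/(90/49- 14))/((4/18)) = 75411/298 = 253.06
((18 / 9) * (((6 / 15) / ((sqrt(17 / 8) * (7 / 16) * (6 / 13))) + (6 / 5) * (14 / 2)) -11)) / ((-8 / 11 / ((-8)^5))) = -1171456 / 5 + 37486592 * sqrt(34) / 1785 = -111836.01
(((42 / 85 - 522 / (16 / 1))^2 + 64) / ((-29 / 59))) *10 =-29911371659 / 1340960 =-22305.94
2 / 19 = 0.11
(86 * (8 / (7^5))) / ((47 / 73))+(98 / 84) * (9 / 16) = 18195677 / 25277728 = 0.72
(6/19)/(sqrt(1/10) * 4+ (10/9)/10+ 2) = 270/1157- 972 * sqrt(10)/21983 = 0.09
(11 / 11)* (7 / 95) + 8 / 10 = 83 / 95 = 0.87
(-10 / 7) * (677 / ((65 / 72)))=-1071.30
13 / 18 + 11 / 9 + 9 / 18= 22 / 9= 2.44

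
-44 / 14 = -22 / 7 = -3.14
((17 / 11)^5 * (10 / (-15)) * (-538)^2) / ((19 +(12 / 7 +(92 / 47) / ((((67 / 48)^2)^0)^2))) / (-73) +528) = -68306191160648 / 21187708509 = -3223.86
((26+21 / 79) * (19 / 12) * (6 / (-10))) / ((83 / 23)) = -2185 / 316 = -6.91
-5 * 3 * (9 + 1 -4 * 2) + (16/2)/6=-86/3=-28.67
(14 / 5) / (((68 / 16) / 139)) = 7784 / 85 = 91.58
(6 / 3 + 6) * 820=6560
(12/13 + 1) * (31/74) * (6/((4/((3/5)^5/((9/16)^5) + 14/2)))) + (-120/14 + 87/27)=651595117/136363500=4.78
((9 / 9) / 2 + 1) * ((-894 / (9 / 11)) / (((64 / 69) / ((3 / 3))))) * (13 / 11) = -133653 / 64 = -2088.33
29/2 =14.50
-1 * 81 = -81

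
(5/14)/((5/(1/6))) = 0.01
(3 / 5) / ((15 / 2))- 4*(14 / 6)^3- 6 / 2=-36271 / 675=-53.73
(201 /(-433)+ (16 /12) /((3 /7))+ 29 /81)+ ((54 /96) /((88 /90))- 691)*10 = -85200638551 /12345696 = -6901.24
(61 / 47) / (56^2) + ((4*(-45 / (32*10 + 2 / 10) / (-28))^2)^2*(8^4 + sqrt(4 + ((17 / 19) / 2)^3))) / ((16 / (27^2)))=1868347265625*sqrt(8527238) / 5831290082120803492864 + 109557545306172589 / 47449901984016233408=0.00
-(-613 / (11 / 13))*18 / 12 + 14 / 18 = 215317 / 198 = 1087.46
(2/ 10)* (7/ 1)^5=16807/ 5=3361.40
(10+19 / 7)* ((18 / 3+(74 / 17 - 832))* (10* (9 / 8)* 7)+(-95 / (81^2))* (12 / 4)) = -214103550875 / 260253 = -822674.67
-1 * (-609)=609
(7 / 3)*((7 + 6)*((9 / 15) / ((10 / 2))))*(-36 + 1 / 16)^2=1203475 / 256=4701.07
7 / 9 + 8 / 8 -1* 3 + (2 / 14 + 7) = 373 / 63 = 5.92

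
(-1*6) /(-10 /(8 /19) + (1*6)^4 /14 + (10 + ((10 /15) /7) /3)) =-1512 /19871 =-0.08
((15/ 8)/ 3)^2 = 25/ 64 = 0.39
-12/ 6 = -2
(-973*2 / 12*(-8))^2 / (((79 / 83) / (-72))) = -10058048896 / 79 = -127317074.63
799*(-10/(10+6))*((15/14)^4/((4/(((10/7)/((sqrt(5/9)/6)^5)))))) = -477699028875*sqrt(5)/134456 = -7944364.71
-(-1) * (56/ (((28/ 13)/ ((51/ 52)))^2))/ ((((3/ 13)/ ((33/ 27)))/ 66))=454597/ 112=4058.90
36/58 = 18/29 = 0.62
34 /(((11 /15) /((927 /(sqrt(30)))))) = 15759 * sqrt(30) /11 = 7846.87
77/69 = 1.12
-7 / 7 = -1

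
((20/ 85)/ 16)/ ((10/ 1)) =1/ 680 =0.00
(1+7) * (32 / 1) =256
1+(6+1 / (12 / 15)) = 33 / 4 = 8.25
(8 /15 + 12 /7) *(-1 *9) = -708 /35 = -20.23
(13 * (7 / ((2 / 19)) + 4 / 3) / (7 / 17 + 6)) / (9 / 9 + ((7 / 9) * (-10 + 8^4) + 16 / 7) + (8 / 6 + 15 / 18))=0.04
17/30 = 0.57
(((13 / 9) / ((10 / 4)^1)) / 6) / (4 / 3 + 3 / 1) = 1 / 45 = 0.02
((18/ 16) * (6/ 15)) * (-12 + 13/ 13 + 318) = 2763/ 20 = 138.15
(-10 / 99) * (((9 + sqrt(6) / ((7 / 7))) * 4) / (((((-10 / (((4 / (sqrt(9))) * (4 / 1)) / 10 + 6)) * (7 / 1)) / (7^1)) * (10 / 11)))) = 196 * sqrt(6) / 675 + 196 / 75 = 3.32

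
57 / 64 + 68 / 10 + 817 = 824.69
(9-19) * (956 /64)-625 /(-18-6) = -370 /3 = -123.33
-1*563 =-563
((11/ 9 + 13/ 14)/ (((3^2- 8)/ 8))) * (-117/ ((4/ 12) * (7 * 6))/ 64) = -3523/ 1568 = -2.25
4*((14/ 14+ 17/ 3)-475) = -5620/ 3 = -1873.33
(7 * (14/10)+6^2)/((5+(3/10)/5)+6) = 2290/553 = 4.14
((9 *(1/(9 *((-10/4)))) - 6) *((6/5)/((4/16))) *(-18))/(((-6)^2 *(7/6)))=2304/175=13.17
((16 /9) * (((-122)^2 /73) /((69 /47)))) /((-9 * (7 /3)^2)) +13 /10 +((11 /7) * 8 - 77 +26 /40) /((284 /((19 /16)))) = -808599001673 /201873288960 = -4.01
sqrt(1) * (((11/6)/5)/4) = 11/120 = 0.09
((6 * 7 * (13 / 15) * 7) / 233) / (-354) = -637 / 206205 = -0.00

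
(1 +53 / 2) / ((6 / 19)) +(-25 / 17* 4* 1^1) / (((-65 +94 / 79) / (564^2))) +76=29486.84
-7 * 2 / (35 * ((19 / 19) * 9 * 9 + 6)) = -2 / 435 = -0.00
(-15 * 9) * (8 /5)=-216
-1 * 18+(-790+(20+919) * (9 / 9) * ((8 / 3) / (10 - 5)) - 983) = -6451 / 5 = -1290.20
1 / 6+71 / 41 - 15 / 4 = -911 / 492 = -1.85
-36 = -36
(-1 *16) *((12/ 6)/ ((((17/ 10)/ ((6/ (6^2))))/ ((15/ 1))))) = -800/ 17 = -47.06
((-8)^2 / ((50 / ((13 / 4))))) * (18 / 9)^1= 8.32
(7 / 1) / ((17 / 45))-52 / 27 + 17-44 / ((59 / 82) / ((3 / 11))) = 458360 / 27081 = 16.93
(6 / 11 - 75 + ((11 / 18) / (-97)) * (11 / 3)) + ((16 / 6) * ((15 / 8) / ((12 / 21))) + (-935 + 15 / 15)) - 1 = -115319851 / 115236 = -1000.73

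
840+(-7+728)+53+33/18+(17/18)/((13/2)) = 378139/234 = 1615.98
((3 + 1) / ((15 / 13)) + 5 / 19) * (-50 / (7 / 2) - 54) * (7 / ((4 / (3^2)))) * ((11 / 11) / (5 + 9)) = -762171 / 2660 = -286.53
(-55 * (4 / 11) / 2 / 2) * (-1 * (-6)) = -30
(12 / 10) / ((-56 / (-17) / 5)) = 51 / 28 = 1.82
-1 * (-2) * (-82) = -164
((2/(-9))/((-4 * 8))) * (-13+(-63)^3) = -62515/36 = -1736.53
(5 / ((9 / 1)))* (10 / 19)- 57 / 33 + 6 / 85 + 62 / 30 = 22460 / 31977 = 0.70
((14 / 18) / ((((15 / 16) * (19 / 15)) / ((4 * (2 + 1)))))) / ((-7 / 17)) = -1088 / 57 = -19.09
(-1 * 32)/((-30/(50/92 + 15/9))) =488/207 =2.36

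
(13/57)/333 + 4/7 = 76015/132867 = 0.57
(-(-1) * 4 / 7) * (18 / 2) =5.14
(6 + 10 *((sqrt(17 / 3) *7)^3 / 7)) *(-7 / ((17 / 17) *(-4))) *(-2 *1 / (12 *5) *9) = -5831 *sqrt(51) / 12 - 63 / 20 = -3473.29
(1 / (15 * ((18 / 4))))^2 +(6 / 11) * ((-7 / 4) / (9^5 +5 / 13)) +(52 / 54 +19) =6144384291371 / 307786059900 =19.96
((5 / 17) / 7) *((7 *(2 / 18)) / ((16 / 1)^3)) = 5 / 626688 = 0.00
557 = 557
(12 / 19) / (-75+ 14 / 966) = -414 / 49153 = -0.01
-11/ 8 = -1.38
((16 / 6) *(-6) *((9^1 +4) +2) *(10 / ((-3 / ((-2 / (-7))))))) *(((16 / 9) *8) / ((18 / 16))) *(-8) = -13107200 / 567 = -23116.75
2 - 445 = -443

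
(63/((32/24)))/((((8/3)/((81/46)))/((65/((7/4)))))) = 426465/368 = 1158.87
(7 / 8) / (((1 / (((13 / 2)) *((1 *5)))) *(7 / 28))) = 455 / 4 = 113.75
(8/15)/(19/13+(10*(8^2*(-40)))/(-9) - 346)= 312/1462445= 0.00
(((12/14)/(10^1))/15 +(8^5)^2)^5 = 1427247692743937823795402000000000000000000000.00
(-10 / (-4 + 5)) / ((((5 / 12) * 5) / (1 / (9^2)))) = -8 / 135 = -0.06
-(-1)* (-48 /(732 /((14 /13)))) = -56 /793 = -0.07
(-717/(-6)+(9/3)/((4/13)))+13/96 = 12421/96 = 129.39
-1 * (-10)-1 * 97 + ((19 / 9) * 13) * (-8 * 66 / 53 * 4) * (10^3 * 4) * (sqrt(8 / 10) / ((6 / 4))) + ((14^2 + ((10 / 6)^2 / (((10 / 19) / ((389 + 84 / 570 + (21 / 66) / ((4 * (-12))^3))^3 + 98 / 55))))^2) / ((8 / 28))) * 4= 3706829613591726324028662102491025698666938130670292885983731788087 / 2737081904181657164811695081735610553828638720000-556441600 * sqrt(5) / 477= 1354299850479946927.74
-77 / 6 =-12.83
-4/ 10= -2/ 5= -0.40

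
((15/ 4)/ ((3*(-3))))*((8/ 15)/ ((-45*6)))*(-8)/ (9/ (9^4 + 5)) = -52528/ 10935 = -4.80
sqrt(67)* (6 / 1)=6* sqrt(67)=49.11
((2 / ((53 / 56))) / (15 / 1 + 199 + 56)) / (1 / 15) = 56 / 477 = 0.12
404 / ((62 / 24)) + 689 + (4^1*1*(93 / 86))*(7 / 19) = 21451481 / 25327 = 846.98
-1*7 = -7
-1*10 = -10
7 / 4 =1.75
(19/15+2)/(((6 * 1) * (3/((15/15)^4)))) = 49/270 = 0.18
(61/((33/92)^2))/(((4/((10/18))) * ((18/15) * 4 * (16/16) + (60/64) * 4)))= 12907600/1675971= 7.70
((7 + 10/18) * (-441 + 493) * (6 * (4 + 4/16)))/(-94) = -15028/141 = -106.58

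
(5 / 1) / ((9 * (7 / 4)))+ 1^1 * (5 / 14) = 85 / 126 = 0.67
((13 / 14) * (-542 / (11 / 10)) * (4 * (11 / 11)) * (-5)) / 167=704600 / 12859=54.79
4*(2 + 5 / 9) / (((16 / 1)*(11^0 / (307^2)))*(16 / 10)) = 37634.15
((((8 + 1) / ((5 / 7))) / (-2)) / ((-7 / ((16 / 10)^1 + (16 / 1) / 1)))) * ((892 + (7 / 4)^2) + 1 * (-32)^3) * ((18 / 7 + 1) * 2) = -3606195.21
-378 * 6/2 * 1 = -1134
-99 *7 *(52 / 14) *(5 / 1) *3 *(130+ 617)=-28841670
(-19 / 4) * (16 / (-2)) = 38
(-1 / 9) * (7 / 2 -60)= 113 / 18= 6.28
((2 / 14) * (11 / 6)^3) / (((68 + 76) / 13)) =17303 / 217728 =0.08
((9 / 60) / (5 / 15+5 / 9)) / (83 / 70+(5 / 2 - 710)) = -189 / 791072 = -0.00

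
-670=-670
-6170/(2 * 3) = -3085/3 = -1028.33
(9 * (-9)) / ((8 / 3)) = -243 / 8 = -30.38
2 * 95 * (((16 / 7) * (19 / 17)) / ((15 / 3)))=11552 / 119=97.08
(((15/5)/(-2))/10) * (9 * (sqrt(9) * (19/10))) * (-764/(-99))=-32661/550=-59.38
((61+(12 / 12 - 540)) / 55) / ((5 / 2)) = -956 / 275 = -3.48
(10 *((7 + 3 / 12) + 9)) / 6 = 325 / 12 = 27.08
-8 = -8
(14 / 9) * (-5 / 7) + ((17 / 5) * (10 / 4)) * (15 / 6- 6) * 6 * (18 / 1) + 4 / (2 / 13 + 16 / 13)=-28901 / 9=-3211.22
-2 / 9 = -0.22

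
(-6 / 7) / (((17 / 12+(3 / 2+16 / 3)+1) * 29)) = -0.00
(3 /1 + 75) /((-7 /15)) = -167.14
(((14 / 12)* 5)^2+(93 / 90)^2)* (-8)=-63172 / 225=-280.76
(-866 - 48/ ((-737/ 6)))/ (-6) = 318977/ 2211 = 144.27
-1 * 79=-79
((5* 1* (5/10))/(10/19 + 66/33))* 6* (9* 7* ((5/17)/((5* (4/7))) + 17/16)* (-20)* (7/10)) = -13280715/2176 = -6103.27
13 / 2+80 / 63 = 979 / 126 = 7.77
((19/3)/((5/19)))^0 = 1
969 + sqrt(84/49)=2 *sqrt(21)/7 + 969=970.31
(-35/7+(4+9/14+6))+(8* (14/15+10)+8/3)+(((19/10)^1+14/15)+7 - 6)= 10459/105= 99.61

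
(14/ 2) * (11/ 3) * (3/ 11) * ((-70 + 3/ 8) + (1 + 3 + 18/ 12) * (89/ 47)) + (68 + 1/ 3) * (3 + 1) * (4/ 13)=-4844519/ 14664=-330.37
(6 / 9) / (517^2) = 2 / 801867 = 0.00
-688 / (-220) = 172 / 55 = 3.13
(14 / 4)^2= 49 / 4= 12.25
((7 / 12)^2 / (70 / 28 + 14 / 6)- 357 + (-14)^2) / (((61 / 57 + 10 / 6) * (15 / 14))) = -14896931 / 271440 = -54.88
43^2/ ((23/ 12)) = 22188/ 23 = 964.70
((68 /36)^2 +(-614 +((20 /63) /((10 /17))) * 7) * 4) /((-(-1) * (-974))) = 197423 /78894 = 2.50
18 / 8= 2.25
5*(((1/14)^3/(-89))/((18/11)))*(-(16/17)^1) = 55/4670631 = 0.00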